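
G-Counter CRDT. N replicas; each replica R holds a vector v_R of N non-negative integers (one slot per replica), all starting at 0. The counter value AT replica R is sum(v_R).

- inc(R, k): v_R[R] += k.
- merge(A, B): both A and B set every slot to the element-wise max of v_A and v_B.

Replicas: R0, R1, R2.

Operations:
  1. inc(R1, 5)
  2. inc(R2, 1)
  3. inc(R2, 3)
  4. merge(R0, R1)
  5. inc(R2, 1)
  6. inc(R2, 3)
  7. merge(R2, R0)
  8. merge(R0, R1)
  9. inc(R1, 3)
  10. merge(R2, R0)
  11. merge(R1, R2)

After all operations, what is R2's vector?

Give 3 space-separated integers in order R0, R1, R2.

Op 1: inc R1 by 5 -> R1=(0,5,0) value=5
Op 2: inc R2 by 1 -> R2=(0,0,1) value=1
Op 3: inc R2 by 3 -> R2=(0,0,4) value=4
Op 4: merge R0<->R1 -> R0=(0,5,0) R1=(0,5,0)
Op 5: inc R2 by 1 -> R2=(0,0,5) value=5
Op 6: inc R2 by 3 -> R2=(0,0,8) value=8
Op 7: merge R2<->R0 -> R2=(0,5,8) R0=(0,5,8)
Op 8: merge R0<->R1 -> R0=(0,5,8) R1=(0,5,8)
Op 9: inc R1 by 3 -> R1=(0,8,8) value=16
Op 10: merge R2<->R0 -> R2=(0,5,8) R0=(0,5,8)
Op 11: merge R1<->R2 -> R1=(0,8,8) R2=(0,8,8)

Answer: 0 8 8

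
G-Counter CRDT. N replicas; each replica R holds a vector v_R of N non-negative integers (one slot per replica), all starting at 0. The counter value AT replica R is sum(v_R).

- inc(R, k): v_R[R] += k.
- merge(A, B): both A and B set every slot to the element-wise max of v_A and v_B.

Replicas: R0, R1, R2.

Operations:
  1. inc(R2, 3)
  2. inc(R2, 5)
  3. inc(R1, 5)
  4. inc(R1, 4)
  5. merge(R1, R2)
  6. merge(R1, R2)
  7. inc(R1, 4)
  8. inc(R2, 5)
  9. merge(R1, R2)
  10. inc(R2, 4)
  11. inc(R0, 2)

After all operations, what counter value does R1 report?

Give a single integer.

Answer: 26

Derivation:
Op 1: inc R2 by 3 -> R2=(0,0,3) value=3
Op 2: inc R2 by 5 -> R2=(0,0,8) value=8
Op 3: inc R1 by 5 -> R1=(0,5,0) value=5
Op 4: inc R1 by 4 -> R1=(0,9,0) value=9
Op 5: merge R1<->R2 -> R1=(0,9,8) R2=(0,9,8)
Op 6: merge R1<->R2 -> R1=(0,9,8) R2=(0,9,8)
Op 7: inc R1 by 4 -> R1=(0,13,8) value=21
Op 8: inc R2 by 5 -> R2=(0,9,13) value=22
Op 9: merge R1<->R2 -> R1=(0,13,13) R2=(0,13,13)
Op 10: inc R2 by 4 -> R2=(0,13,17) value=30
Op 11: inc R0 by 2 -> R0=(2,0,0) value=2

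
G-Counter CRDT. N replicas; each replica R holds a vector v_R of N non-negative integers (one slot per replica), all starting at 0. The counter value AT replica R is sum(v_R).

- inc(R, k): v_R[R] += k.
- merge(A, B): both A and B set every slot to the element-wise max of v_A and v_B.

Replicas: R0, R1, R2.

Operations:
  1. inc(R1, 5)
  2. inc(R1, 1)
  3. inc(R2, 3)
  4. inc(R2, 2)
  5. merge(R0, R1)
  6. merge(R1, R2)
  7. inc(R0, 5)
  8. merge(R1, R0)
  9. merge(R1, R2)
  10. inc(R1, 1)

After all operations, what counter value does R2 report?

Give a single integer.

Answer: 16

Derivation:
Op 1: inc R1 by 5 -> R1=(0,5,0) value=5
Op 2: inc R1 by 1 -> R1=(0,6,0) value=6
Op 3: inc R2 by 3 -> R2=(0,0,3) value=3
Op 4: inc R2 by 2 -> R2=(0,0,5) value=5
Op 5: merge R0<->R1 -> R0=(0,6,0) R1=(0,6,0)
Op 6: merge R1<->R2 -> R1=(0,6,5) R2=(0,6,5)
Op 7: inc R0 by 5 -> R0=(5,6,0) value=11
Op 8: merge R1<->R0 -> R1=(5,6,5) R0=(5,6,5)
Op 9: merge R1<->R2 -> R1=(5,6,5) R2=(5,6,5)
Op 10: inc R1 by 1 -> R1=(5,7,5) value=17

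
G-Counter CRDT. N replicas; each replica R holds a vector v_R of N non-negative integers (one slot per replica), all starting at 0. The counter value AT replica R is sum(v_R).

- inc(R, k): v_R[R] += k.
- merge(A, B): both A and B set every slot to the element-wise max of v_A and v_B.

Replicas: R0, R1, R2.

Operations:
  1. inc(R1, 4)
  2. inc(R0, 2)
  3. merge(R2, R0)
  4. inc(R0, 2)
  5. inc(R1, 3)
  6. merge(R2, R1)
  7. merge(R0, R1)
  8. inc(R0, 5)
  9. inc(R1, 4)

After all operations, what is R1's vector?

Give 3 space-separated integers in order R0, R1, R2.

Answer: 4 11 0

Derivation:
Op 1: inc R1 by 4 -> R1=(0,4,0) value=4
Op 2: inc R0 by 2 -> R0=(2,0,0) value=2
Op 3: merge R2<->R0 -> R2=(2,0,0) R0=(2,0,0)
Op 4: inc R0 by 2 -> R0=(4,0,0) value=4
Op 5: inc R1 by 3 -> R1=(0,7,0) value=7
Op 6: merge R2<->R1 -> R2=(2,7,0) R1=(2,7,0)
Op 7: merge R0<->R1 -> R0=(4,7,0) R1=(4,7,0)
Op 8: inc R0 by 5 -> R0=(9,7,0) value=16
Op 9: inc R1 by 4 -> R1=(4,11,0) value=15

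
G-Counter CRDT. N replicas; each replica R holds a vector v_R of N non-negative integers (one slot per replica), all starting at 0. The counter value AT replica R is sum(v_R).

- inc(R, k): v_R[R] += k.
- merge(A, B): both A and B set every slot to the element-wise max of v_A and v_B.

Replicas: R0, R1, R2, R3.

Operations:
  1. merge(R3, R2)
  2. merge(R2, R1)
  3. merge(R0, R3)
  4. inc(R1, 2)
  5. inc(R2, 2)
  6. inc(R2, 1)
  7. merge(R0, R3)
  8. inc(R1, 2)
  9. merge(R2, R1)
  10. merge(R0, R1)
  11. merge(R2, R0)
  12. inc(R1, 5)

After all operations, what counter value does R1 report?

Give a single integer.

Answer: 12

Derivation:
Op 1: merge R3<->R2 -> R3=(0,0,0,0) R2=(0,0,0,0)
Op 2: merge R2<->R1 -> R2=(0,0,0,0) R1=(0,0,0,0)
Op 3: merge R0<->R3 -> R0=(0,0,0,0) R3=(0,0,0,0)
Op 4: inc R1 by 2 -> R1=(0,2,0,0) value=2
Op 5: inc R2 by 2 -> R2=(0,0,2,0) value=2
Op 6: inc R2 by 1 -> R2=(0,0,3,0) value=3
Op 7: merge R0<->R3 -> R0=(0,0,0,0) R3=(0,0,0,0)
Op 8: inc R1 by 2 -> R1=(0,4,0,0) value=4
Op 9: merge R2<->R1 -> R2=(0,4,3,0) R1=(0,4,3,0)
Op 10: merge R0<->R1 -> R0=(0,4,3,0) R1=(0,4,3,0)
Op 11: merge R2<->R0 -> R2=(0,4,3,0) R0=(0,4,3,0)
Op 12: inc R1 by 5 -> R1=(0,9,3,0) value=12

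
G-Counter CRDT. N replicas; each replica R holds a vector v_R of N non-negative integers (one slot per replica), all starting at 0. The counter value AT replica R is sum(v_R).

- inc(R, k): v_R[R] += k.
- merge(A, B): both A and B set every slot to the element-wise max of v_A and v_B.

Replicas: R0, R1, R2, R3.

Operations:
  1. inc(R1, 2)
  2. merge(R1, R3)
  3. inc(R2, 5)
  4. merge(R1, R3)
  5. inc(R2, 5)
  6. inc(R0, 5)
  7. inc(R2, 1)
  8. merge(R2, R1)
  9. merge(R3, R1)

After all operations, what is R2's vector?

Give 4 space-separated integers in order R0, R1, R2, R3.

Answer: 0 2 11 0

Derivation:
Op 1: inc R1 by 2 -> R1=(0,2,0,0) value=2
Op 2: merge R1<->R3 -> R1=(0,2,0,0) R3=(0,2,0,0)
Op 3: inc R2 by 5 -> R2=(0,0,5,0) value=5
Op 4: merge R1<->R3 -> R1=(0,2,0,0) R3=(0,2,0,0)
Op 5: inc R2 by 5 -> R2=(0,0,10,0) value=10
Op 6: inc R0 by 5 -> R0=(5,0,0,0) value=5
Op 7: inc R2 by 1 -> R2=(0,0,11,0) value=11
Op 8: merge R2<->R1 -> R2=(0,2,11,0) R1=(0,2,11,0)
Op 9: merge R3<->R1 -> R3=(0,2,11,0) R1=(0,2,11,0)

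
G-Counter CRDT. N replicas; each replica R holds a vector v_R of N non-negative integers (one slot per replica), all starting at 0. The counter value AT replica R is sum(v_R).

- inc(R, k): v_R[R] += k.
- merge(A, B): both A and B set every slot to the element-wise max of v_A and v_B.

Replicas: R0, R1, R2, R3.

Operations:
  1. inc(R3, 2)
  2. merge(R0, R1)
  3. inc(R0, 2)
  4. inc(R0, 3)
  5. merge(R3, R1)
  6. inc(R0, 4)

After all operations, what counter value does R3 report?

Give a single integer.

Op 1: inc R3 by 2 -> R3=(0,0,0,2) value=2
Op 2: merge R0<->R1 -> R0=(0,0,0,0) R1=(0,0,0,0)
Op 3: inc R0 by 2 -> R0=(2,0,0,0) value=2
Op 4: inc R0 by 3 -> R0=(5,0,0,0) value=5
Op 5: merge R3<->R1 -> R3=(0,0,0,2) R1=(0,0,0,2)
Op 6: inc R0 by 4 -> R0=(9,0,0,0) value=9

Answer: 2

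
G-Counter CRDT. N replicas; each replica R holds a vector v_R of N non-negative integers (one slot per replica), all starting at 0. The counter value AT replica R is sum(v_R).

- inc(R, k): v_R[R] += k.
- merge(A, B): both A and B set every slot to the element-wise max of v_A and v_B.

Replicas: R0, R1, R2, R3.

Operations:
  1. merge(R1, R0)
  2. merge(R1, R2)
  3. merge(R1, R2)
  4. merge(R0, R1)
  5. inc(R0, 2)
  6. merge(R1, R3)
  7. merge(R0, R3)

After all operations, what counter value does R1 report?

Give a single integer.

Op 1: merge R1<->R0 -> R1=(0,0,0,0) R0=(0,0,0,0)
Op 2: merge R1<->R2 -> R1=(0,0,0,0) R2=(0,0,0,0)
Op 3: merge R1<->R2 -> R1=(0,0,0,0) R2=(0,0,0,0)
Op 4: merge R0<->R1 -> R0=(0,0,0,0) R1=(0,0,0,0)
Op 5: inc R0 by 2 -> R0=(2,0,0,0) value=2
Op 6: merge R1<->R3 -> R1=(0,0,0,0) R3=(0,0,0,0)
Op 7: merge R0<->R3 -> R0=(2,0,0,0) R3=(2,0,0,0)

Answer: 0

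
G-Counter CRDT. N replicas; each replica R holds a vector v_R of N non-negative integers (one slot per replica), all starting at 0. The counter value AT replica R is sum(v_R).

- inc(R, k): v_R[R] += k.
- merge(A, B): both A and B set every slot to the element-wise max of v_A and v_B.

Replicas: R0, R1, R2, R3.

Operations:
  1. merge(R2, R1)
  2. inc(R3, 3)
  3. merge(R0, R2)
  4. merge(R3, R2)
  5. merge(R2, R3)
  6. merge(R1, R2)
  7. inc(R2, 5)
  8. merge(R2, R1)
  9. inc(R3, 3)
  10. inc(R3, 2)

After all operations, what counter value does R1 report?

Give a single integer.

Op 1: merge R2<->R1 -> R2=(0,0,0,0) R1=(0,0,0,0)
Op 2: inc R3 by 3 -> R3=(0,0,0,3) value=3
Op 3: merge R0<->R2 -> R0=(0,0,0,0) R2=(0,0,0,0)
Op 4: merge R3<->R2 -> R3=(0,0,0,3) R2=(0,0,0,3)
Op 5: merge R2<->R3 -> R2=(0,0,0,3) R3=(0,0,0,3)
Op 6: merge R1<->R2 -> R1=(0,0,0,3) R2=(0,0,0,3)
Op 7: inc R2 by 5 -> R2=(0,0,5,3) value=8
Op 8: merge R2<->R1 -> R2=(0,0,5,3) R1=(0,0,5,3)
Op 9: inc R3 by 3 -> R3=(0,0,0,6) value=6
Op 10: inc R3 by 2 -> R3=(0,0,0,8) value=8

Answer: 8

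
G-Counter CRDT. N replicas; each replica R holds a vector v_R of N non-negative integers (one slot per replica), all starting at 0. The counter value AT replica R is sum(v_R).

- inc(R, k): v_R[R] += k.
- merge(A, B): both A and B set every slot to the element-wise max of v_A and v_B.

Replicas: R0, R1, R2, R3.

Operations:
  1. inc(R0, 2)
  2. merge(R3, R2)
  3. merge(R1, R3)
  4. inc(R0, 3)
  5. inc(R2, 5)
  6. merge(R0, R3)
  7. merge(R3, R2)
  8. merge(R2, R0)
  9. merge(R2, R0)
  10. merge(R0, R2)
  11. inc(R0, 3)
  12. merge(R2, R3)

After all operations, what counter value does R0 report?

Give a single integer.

Answer: 13

Derivation:
Op 1: inc R0 by 2 -> R0=(2,0,0,0) value=2
Op 2: merge R3<->R2 -> R3=(0,0,0,0) R2=(0,0,0,0)
Op 3: merge R1<->R3 -> R1=(0,0,0,0) R3=(0,0,0,0)
Op 4: inc R0 by 3 -> R0=(5,0,0,0) value=5
Op 5: inc R2 by 5 -> R2=(0,0,5,0) value=5
Op 6: merge R0<->R3 -> R0=(5,0,0,0) R3=(5,0,0,0)
Op 7: merge R3<->R2 -> R3=(5,0,5,0) R2=(5,0,5,0)
Op 8: merge R2<->R0 -> R2=(5,0,5,0) R0=(5,0,5,0)
Op 9: merge R2<->R0 -> R2=(5,0,5,0) R0=(5,0,5,0)
Op 10: merge R0<->R2 -> R0=(5,0,5,0) R2=(5,0,5,0)
Op 11: inc R0 by 3 -> R0=(8,0,5,0) value=13
Op 12: merge R2<->R3 -> R2=(5,0,5,0) R3=(5,0,5,0)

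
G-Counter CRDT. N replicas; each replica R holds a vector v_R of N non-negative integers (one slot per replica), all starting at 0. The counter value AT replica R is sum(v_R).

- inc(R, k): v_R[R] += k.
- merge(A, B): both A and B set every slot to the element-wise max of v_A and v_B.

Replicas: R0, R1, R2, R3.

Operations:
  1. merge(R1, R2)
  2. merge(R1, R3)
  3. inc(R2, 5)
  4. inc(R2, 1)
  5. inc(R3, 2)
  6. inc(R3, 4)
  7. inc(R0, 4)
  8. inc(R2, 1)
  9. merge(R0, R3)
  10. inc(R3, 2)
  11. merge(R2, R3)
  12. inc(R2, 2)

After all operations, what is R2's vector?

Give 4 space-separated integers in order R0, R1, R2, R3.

Answer: 4 0 9 8

Derivation:
Op 1: merge R1<->R2 -> R1=(0,0,0,0) R2=(0,0,0,0)
Op 2: merge R1<->R3 -> R1=(0,0,0,0) R3=(0,0,0,0)
Op 3: inc R2 by 5 -> R2=(0,0,5,0) value=5
Op 4: inc R2 by 1 -> R2=(0,0,6,0) value=6
Op 5: inc R3 by 2 -> R3=(0,0,0,2) value=2
Op 6: inc R3 by 4 -> R3=(0,0,0,6) value=6
Op 7: inc R0 by 4 -> R0=(4,0,0,0) value=4
Op 8: inc R2 by 1 -> R2=(0,0,7,0) value=7
Op 9: merge R0<->R3 -> R0=(4,0,0,6) R3=(4,0,0,6)
Op 10: inc R3 by 2 -> R3=(4,0,0,8) value=12
Op 11: merge R2<->R3 -> R2=(4,0,7,8) R3=(4,0,7,8)
Op 12: inc R2 by 2 -> R2=(4,0,9,8) value=21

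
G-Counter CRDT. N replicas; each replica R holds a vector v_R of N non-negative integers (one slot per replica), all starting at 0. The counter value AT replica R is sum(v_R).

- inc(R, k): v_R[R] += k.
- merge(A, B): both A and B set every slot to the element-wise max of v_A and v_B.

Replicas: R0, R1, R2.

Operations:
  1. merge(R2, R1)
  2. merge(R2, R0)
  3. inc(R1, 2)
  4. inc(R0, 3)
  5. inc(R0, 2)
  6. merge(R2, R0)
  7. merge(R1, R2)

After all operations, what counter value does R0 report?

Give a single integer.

Answer: 5

Derivation:
Op 1: merge R2<->R1 -> R2=(0,0,0) R1=(0,0,0)
Op 2: merge R2<->R0 -> R2=(0,0,0) R0=(0,0,0)
Op 3: inc R1 by 2 -> R1=(0,2,0) value=2
Op 4: inc R0 by 3 -> R0=(3,0,0) value=3
Op 5: inc R0 by 2 -> R0=(5,0,0) value=5
Op 6: merge R2<->R0 -> R2=(5,0,0) R0=(5,0,0)
Op 7: merge R1<->R2 -> R1=(5,2,0) R2=(5,2,0)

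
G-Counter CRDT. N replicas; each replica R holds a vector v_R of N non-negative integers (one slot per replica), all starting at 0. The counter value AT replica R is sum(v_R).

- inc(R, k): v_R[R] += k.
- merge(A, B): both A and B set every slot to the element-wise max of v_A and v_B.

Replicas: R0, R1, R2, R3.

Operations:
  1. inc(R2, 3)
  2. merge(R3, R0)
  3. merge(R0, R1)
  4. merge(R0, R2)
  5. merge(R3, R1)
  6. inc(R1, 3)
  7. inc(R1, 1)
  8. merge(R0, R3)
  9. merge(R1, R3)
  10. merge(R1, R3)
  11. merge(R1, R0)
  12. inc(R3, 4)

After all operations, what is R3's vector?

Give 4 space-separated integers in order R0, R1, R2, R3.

Op 1: inc R2 by 3 -> R2=(0,0,3,0) value=3
Op 2: merge R3<->R0 -> R3=(0,0,0,0) R0=(0,0,0,0)
Op 3: merge R0<->R1 -> R0=(0,0,0,0) R1=(0,0,0,0)
Op 4: merge R0<->R2 -> R0=(0,0,3,0) R2=(0,0,3,0)
Op 5: merge R3<->R1 -> R3=(0,0,0,0) R1=(0,0,0,0)
Op 6: inc R1 by 3 -> R1=(0,3,0,0) value=3
Op 7: inc R1 by 1 -> R1=(0,4,0,0) value=4
Op 8: merge R0<->R3 -> R0=(0,0,3,0) R3=(0,0,3,0)
Op 9: merge R1<->R3 -> R1=(0,4,3,0) R3=(0,4,3,0)
Op 10: merge R1<->R3 -> R1=(0,4,3,0) R3=(0,4,3,0)
Op 11: merge R1<->R0 -> R1=(0,4,3,0) R0=(0,4,3,0)
Op 12: inc R3 by 4 -> R3=(0,4,3,4) value=11

Answer: 0 4 3 4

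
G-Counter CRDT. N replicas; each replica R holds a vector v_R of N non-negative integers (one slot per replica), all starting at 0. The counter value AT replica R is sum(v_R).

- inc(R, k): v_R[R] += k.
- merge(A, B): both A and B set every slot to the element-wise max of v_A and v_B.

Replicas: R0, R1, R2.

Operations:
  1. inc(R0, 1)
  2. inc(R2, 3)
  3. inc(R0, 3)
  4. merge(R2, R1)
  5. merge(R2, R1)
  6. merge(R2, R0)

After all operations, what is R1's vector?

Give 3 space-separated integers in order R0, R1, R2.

Op 1: inc R0 by 1 -> R0=(1,0,0) value=1
Op 2: inc R2 by 3 -> R2=(0,0,3) value=3
Op 3: inc R0 by 3 -> R0=(4,0,0) value=4
Op 4: merge R2<->R1 -> R2=(0,0,3) R1=(0,0,3)
Op 5: merge R2<->R1 -> R2=(0,0,3) R1=(0,0,3)
Op 6: merge R2<->R0 -> R2=(4,0,3) R0=(4,0,3)

Answer: 0 0 3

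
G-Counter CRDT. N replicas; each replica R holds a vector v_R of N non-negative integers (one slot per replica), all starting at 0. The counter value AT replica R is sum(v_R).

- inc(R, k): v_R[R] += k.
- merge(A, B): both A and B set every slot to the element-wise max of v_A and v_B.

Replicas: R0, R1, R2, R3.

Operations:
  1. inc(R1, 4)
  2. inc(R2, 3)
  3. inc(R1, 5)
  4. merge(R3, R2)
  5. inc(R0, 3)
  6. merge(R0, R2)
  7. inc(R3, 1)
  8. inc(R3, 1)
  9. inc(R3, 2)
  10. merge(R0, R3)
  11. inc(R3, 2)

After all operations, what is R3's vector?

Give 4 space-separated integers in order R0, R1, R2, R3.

Answer: 3 0 3 6

Derivation:
Op 1: inc R1 by 4 -> R1=(0,4,0,0) value=4
Op 2: inc R2 by 3 -> R2=(0,0,3,0) value=3
Op 3: inc R1 by 5 -> R1=(0,9,0,0) value=9
Op 4: merge R3<->R2 -> R3=(0,0,3,0) R2=(0,0,3,0)
Op 5: inc R0 by 3 -> R0=(3,0,0,0) value=3
Op 6: merge R0<->R2 -> R0=(3,0,3,0) R2=(3,0,3,0)
Op 7: inc R3 by 1 -> R3=(0,0,3,1) value=4
Op 8: inc R3 by 1 -> R3=(0,0,3,2) value=5
Op 9: inc R3 by 2 -> R3=(0,0,3,4) value=7
Op 10: merge R0<->R3 -> R0=(3,0,3,4) R3=(3,0,3,4)
Op 11: inc R3 by 2 -> R3=(3,0,3,6) value=12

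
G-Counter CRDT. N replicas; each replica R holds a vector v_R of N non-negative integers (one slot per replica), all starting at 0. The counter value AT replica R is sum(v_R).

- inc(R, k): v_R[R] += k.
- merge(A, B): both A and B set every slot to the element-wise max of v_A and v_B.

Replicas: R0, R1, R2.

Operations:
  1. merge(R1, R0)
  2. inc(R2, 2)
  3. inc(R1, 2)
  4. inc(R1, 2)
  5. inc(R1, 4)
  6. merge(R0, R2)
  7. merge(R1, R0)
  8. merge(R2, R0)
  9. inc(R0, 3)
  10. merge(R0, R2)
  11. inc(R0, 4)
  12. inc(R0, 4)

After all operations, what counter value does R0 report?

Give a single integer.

Answer: 21

Derivation:
Op 1: merge R1<->R0 -> R1=(0,0,0) R0=(0,0,0)
Op 2: inc R2 by 2 -> R2=(0,0,2) value=2
Op 3: inc R1 by 2 -> R1=(0,2,0) value=2
Op 4: inc R1 by 2 -> R1=(0,4,0) value=4
Op 5: inc R1 by 4 -> R1=(0,8,0) value=8
Op 6: merge R0<->R2 -> R0=(0,0,2) R2=(0,0,2)
Op 7: merge R1<->R0 -> R1=(0,8,2) R0=(0,8,2)
Op 8: merge R2<->R0 -> R2=(0,8,2) R0=(0,8,2)
Op 9: inc R0 by 3 -> R0=(3,8,2) value=13
Op 10: merge R0<->R2 -> R0=(3,8,2) R2=(3,8,2)
Op 11: inc R0 by 4 -> R0=(7,8,2) value=17
Op 12: inc R0 by 4 -> R0=(11,8,2) value=21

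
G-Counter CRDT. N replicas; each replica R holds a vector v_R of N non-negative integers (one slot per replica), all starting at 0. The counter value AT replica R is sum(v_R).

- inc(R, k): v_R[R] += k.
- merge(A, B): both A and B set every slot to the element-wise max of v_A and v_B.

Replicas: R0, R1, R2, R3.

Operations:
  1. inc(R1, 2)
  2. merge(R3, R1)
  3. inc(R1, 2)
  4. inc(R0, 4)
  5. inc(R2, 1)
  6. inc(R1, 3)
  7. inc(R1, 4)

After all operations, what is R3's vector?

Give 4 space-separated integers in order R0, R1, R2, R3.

Op 1: inc R1 by 2 -> R1=(0,2,0,0) value=2
Op 2: merge R3<->R1 -> R3=(0,2,0,0) R1=(0,2,0,0)
Op 3: inc R1 by 2 -> R1=(0,4,0,0) value=4
Op 4: inc R0 by 4 -> R0=(4,0,0,0) value=4
Op 5: inc R2 by 1 -> R2=(0,0,1,0) value=1
Op 6: inc R1 by 3 -> R1=(0,7,0,0) value=7
Op 7: inc R1 by 4 -> R1=(0,11,0,0) value=11

Answer: 0 2 0 0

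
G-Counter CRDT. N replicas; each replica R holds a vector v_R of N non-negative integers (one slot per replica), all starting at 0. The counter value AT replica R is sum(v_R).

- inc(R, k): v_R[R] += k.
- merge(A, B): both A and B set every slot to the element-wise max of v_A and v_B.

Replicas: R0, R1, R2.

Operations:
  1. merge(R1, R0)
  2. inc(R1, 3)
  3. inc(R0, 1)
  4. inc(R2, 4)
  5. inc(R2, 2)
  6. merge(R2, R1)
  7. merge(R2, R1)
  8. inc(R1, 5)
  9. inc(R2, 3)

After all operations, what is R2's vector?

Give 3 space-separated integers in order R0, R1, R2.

Answer: 0 3 9

Derivation:
Op 1: merge R1<->R0 -> R1=(0,0,0) R0=(0,0,0)
Op 2: inc R1 by 3 -> R1=(0,3,0) value=3
Op 3: inc R0 by 1 -> R0=(1,0,0) value=1
Op 4: inc R2 by 4 -> R2=(0,0,4) value=4
Op 5: inc R2 by 2 -> R2=(0,0,6) value=6
Op 6: merge R2<->R1 -> R2=(0,3,6) R1=(0,3,6)
Op 7: merge R2<->R1 -> R2=(0,3,6) R1=(0,3,6)
Op 8: inc R1 by 5 -> R1=(0,8,6) value=14
Op 9: inc R2 by 3 -> R2=(0,3,9) value=12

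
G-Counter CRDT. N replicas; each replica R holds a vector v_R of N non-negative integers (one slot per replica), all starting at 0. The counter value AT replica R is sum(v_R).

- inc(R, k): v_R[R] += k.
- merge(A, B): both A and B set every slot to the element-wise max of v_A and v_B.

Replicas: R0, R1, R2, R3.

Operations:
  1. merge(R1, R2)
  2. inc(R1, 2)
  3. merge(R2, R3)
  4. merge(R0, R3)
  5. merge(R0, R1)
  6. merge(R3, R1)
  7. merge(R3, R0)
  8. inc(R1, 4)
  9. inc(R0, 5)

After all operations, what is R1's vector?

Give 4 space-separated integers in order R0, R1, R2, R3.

Op 1: merge R1<->R2 -> R1=(0,0,0,0) R2=(0,0,0,0)
Op 2: inc R1 by 2 -> R1=(0,2,0,0) value=2
Op 3: merge R2<->R3 -> R2=(0,0,0,0) R3=(0,0,0,0)
Op 4: merge R0<->R3 -> R0=(0,0,0,0) R3=(0,0,0,0)
Op 5: merge R0<->R1 -> R0=(0,2,0,0) R1=(0,2,0,0)
Op 6: merge R3<->R1 -> R3=(0,2,0,0) R1=(0,2,0,0)
Op 7: merge R3<->R0 -> R3=(0,2,0,0) R0=(0,2,0,0)
Op 8: inc R1 by 4 -> R1=(0,6,0,0) value=6
Op 9: inc R0 by 5 -> R0=(5,2,0,0) value=7

Answer: 0 6 0 0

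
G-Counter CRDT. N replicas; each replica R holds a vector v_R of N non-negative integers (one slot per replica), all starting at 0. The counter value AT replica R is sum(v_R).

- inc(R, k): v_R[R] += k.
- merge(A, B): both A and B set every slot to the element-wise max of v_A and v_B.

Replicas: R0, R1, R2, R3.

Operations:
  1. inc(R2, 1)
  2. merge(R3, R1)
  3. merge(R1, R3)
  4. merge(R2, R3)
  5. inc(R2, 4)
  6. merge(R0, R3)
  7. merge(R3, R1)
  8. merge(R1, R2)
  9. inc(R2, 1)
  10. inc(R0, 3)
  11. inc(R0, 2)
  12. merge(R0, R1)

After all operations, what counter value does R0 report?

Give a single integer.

Op 1: inc R2 by 1 -> R2=(0,0,1,0) value=1
Op 2: merge R3<->R1 -> R3=(0,0,0,0) R1=(0,0,0,0)
Op 3: merge R1<->R3 -> R1=(0,0,0,0) R3=(0,0,0,0)
Op 4: merge R2<->R3 -> R2=(0,0,1,0) R3=(0,0,1,0)
Op 5: inc R2 by 4 -> R2=(0,0,5,0) value=5
Op 6: merge R0<->R3 -> R0=(0,0,1,0) R3=(0,0,1,0)
Op 7: merge R3<->R1 -> R3=(0,0,1,0) R1=(0,0,1,0)
Op 8: merge R1<->R2 -> R1=(0,0,5,0) R2=(0,0,5,0)
Op 9: inc R2 by 1 -> R2=(0,0,6,0) value=6
Op 10: inc R0 by 3 -> R0=(3,0,1,0) value=4
Op 11: inc R0 by 2 -> R0=(5,0,1,0) value=6
Op 12: merge R0<->R1 -> R0=(5,0,5,0) R1=(5,0,5,0)

Answer: 10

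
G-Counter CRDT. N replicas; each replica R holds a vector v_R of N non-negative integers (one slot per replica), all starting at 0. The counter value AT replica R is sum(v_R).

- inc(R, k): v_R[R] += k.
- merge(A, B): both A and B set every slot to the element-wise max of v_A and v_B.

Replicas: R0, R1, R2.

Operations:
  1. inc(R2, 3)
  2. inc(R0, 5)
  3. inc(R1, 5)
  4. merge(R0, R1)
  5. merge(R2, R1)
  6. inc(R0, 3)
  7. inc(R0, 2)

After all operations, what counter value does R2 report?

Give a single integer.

Answer: 13

Derivation:
Op 1: inc R2 by 3 -> R2=(0,0,3) value=3
Op 2: inc R0 by 5 -> R0=(5,0,0) value=5
Op 3: inc R1 by 5 -> R1=(0,5,0) value=5
Op 4: merge R0<->R1 -> R0=(5,5,0) R1=(5,5,0)
Op 5: merge R2<->R1 -> R2=(5,5,3) R1=(5,5,3)
Op 6: inc R0 by 3 -> R0=(8,5,0) value=13
Op 7: inc R0 by 2 -> R0=(10,5,0) value=15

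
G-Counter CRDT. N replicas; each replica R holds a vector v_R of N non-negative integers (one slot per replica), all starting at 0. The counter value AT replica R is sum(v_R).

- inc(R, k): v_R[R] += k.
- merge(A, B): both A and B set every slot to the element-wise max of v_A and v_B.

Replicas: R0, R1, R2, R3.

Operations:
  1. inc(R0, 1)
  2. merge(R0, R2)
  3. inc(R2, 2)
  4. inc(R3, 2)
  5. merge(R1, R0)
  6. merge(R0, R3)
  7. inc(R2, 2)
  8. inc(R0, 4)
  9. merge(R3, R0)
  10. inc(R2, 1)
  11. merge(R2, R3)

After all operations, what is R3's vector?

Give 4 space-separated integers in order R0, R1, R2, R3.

Answer: 5 0 5 2

Derivation:
Op 1: inc R0 by 1 -> R0=(1,0,0,0) value=1
Op 2: merge R0<->R2 -> R0=(1,0,0,0) R2=(1,0,0,0)
Op 3: inc R2 by 2 -> R2=(1,0,2,0) value=3
Op 4: inc R3 by 2 -> R3=(0,0,0,2) value=2
Op 5: merge R1<->R0 -> R1=(1,0,0,0) R0=(1,0,0,0)
Op 6: merge R0<->R3 -> R0=(1,0,0,2) R3=(1,0,0,2)
Op 7: inc R2 by 2 -> R2=(1,0,4,0) value=5
Op 8: inc R0 by 4 -> R0=(5,0,0,2) value=7
Op 9: merge R3<->R0 -> R3=(5,0,0,2) R0=(5,0,0,2)
Op 10: inc R2 by 1 -> R2=(1,0,5,0) value=6
Op 11: merge R2<->R3 -> R2=(5,0,5,2) R3=(5,0,5,2)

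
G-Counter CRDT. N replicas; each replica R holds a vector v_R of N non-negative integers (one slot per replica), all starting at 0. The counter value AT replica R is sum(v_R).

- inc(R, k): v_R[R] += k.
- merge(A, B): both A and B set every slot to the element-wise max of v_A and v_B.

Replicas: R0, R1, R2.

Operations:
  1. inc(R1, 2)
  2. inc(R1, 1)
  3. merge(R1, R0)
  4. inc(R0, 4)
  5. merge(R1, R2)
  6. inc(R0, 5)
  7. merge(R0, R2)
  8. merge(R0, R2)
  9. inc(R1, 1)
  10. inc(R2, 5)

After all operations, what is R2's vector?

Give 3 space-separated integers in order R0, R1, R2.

Answer: 9 3 5

Derivation:
Op 1: inc R1 by 2 -> R1=(0,2,0) value=2
Op 2: inc R1 by 1 -> R1=(0,3,0) value=3
Op 3: merge R1<->R0 -> R1=(0,3,0) R0=(0,3,0)
Op 4: inc R0 by 4 -> R0=(4,3,0) value=7
Op 5: merge R1<->R2 -> R1=(0,3,0) R2=(0,3,0)
Op 6: inc R0 by 5 -> R0=(9,3,0) value=12
Op 7: merge R0<->R2 -> R0=(9,3,0) R2=(9,3,0)
Op 8: merge R0<->R2 -> R0=(9,3,0) R2=(9,3,0)
Op 9: inc R1 by 1 -> R1=(0,4,0) value=4
Op 10: inc R2 by 5 -> R2=(9,3,5) value=17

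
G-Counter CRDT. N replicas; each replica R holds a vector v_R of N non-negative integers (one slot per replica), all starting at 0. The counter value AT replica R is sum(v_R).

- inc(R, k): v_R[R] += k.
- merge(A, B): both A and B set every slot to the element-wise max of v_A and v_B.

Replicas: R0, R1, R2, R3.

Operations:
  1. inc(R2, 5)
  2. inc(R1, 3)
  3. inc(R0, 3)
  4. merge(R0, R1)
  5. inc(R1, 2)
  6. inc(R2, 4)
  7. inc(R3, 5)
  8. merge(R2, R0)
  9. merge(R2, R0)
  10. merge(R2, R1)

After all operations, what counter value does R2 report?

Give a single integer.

Answer: 17

Derivation:
Op 1: inc R2 by 5 -> R2=(0,0,5,0) value=5
Op 2: inc R1 by 3 -> R1=(0,3,0,0) value=3
Op 3: inc R0 by 3 -> R0=(3,0,0,0) value=3
Op 4: merge R0<->R1 -> R0=(3,3,0,0) R1=(3,3,0,0)
Op 5: inc R1 by 2 -> R1=(3,5,0,0) value=8
Op 6: inc R2 by 4 -> R2=(0,0,9,0) value=9
Op 7: inc R3 by 5 -> R3=(0,0,0,5) value=5
Op 8: merge R2<->R0 -> R2=(3,3,9,0) R0=(3,3,9,0)
Op 9: merge R2<->R0 -> R2=(3,3,9,0) R0=(3,3,9,0)
Op 10: merge R2<->R1 -> R2=(3,5,9,0) R1=(3,5,9,0)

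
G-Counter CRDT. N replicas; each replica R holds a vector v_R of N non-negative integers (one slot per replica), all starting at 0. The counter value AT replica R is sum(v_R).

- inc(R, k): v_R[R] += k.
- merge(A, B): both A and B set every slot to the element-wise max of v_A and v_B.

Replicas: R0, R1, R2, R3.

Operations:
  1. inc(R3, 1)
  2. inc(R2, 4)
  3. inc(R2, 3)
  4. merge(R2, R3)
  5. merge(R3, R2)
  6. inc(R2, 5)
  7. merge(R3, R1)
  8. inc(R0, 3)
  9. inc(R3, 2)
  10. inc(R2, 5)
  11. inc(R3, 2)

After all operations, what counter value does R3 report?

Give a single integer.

Answer: 12

Derivation:
Op 1: inc R3 by 1 -> R3=(0,0,0,1) value=1
Op 2: inc R2 by 4 -> R2=(0,0,4,0) value=4
Op 3: inc R2 by 3 -> R2=(0,0,7,0) value=7
Op 4: merge R2<->R3 -> R2=(0,0,7,1) R3=(0,0,7,1)
Op 5: merge R3<->R2 -> R3=(0,0,7,1) R2=(0,0,7,1)
Op 6: inc R2 by 5 -> R2=(0,0,12,1) value=13
Op 7: merge R3<->R1 -> R3=(0,0,7,1) R1=(0,0,7,1)
Op 8: inc R0 by 3 -> R0=(3,0,0,0) value=3
Op 9: inc R3 by 2 -> R3=(0,0,7,3) value=10
Op 10: inc R2 by 5 -> R2=(0,0,17,1) value=18
Op 11: inc R3 by 2 -> R3=(0,0,7,5) value=12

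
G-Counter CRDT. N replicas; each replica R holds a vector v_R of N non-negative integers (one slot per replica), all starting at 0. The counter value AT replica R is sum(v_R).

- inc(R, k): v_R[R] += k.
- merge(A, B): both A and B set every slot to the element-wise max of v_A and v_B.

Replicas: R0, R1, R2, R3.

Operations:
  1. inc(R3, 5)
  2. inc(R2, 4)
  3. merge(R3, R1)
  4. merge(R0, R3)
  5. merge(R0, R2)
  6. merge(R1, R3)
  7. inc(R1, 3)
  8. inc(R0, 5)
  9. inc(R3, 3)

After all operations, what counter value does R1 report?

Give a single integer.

Op 1: inc R3 by 5 -> R3=(0,0,0,5) value=5
Op 2: inc R2 by 4 -> R2=(0,0,4,0) value=4
Op 3: merge R3<->R1 -> R3=(0,0,0,5) R1=(0,0,0,5)
Op 4: merge R0<->R3 -> R0=(0,0,0,5) R3=(0,0,0,5)
Op 5: merge R0<->R2 -> R0=(0,0,4,5) R2=(0,0,4,5)
Op 6: merge R1<->R3 -> R1=(0,0,0,5) R3=(0,0,0,5)
Op 7: inc R1 by 3 -> R1=(0,3,0,5) value=8
Op 8: inc R0 by 5 -> R0=(5,0,4,5) value=14
Op 9: inc R3 by 3 -> R3=(0,0,0,8) value=8

Answer: 8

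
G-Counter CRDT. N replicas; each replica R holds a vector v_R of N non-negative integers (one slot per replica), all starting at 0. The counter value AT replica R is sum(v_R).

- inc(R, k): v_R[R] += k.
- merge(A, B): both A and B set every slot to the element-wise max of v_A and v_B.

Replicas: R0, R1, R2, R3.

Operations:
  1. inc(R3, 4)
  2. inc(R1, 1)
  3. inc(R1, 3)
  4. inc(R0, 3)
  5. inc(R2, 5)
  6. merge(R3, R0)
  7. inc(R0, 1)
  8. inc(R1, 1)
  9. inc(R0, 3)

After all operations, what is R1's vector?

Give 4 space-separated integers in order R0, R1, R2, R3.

Op 1: inc R3 by 4 -> R3=(0,0,0,4) value=4
Op 2: inc R1 by 1 -> R1=(0,1,0,0) value=1
Op 3: inc R1 by 3 -> R1=(0,4,0,0) value=4
Op 4: inc R0 by 3 -> R0=(3,0,0,0) value=3
Op 5: inc R2 by 5 -> R2=(0,0,5,0) value=5
Op 6: merge R3<->R0 -> R3=(3,0,0,4) R0=(3,0,0,4)
Op 7: inc R0 by 1 -> R0=(4,0,0,4) value=8
Op 8: inc R1 by 1 -> R1=(0,5,0,0) value=5
Op 9: inc R0 by 3 -> R0=(7,0,0,4) value=11

Answer: 0 5 0 0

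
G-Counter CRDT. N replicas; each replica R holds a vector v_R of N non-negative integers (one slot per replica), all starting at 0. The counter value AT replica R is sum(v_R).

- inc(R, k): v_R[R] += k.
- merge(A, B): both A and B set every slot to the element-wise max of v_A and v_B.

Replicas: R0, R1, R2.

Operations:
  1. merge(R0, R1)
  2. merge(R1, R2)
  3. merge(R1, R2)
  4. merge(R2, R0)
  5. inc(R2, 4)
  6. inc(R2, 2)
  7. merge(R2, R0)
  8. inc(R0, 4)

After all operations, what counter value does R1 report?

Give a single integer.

Answer: 0

Derivation:
Op 1: merge R0<->R1 -> R0=(0,0,0) R1=(0,0,0)
Op 2: merge R1<->R2 -> R1=(0,0,0) R2=(0,0,0)
Op 3: merge R1<->R2 -> R1=(0,0,0) R2=(0,0,0)
Op 4: merge R2<->R0 -> R2=(0,0,0) R0=(0,0,0)
Op 5: inc R2 by 4 -> R2=(0,0,4) value=4
Op 6: inc R2 by 2 -> R2=(0,0,6) value=6
Op 7: merge R2<->R0 -> R2=(0,0,6) R0=(0,0,6)
Op 8: inc R0 by 4 -> R0=(4,0,6) value=10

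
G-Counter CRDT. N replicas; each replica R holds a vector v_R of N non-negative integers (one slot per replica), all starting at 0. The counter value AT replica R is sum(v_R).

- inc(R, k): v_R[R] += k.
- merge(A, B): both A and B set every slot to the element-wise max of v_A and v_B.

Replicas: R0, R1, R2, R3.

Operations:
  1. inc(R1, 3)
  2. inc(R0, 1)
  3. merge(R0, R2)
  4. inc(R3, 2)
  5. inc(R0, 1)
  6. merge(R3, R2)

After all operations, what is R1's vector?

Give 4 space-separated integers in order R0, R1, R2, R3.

Answer: 0 3 0 0

Derivation:
Op 1: inc R1 by 3 -> R1=(0,3,0,0) value=3
Op 2: inc R0 by 1 -> R0=(1,0,0,0) value=1
Op 3: merge R0<->R2 -> R0=(1,0,0,0) R2=(1,0,0,0)
Op 4: inc R3 by 2 -> R3=(0,0,0,2) value=2
Op 5: inc R0 by 1 -> R0=(2,0,0,0) value=2
Op 6: merge R3<->R2 -> R3=(1,0,0,2) R2=(1,0,0,2)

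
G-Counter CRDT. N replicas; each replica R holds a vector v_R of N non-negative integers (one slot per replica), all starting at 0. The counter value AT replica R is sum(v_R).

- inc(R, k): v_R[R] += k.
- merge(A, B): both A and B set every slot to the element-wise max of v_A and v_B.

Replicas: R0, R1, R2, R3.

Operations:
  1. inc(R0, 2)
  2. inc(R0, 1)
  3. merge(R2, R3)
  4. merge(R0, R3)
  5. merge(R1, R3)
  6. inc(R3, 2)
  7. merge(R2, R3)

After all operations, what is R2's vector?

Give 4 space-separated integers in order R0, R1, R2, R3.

Op 1: inc R0 by 2 -> R0=(2,0,0,0) value=2
Op 2: inc R0 by 1 -> R0=(3,0,0,0) value=3
Op 3: merge R2<->R3 -> R2=(0,0,0,0) R3=(0,0,0,0)
Op 4: merge R0<->R3 -> R0=(3,0,0,0) R3=(3,0,0,0)
Op 5: merge R1<->R3 -> R1=(3,0,0,0) R3=(3,0,0,0)
Op 6: inc R3 by 2 -> R3=(3,0,0,2) value=5
Op 7: merge R2<->R3 -> R2=(3,0,0,2) R3=(3,0,0,2)

Answer: 3 0 0 2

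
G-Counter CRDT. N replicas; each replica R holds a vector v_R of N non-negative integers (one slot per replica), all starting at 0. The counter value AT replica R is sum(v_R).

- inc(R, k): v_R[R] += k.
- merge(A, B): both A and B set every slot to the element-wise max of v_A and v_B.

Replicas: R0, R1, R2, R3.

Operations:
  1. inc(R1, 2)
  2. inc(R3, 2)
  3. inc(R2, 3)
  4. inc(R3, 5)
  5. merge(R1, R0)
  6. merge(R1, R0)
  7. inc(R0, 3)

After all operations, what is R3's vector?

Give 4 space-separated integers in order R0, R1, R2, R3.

Op 1: inc R1 by 2 -> R1=(0,2,0,0) value=2
Op 2: inc R3 by 2 -> R3=(0,0,0,2) value=2
Op 3: inc R2 by 3 -> R2=(0,0,3,0) value=3
Op 4: inc R3 by 5 -> R3=(0,0,0,7) value=7
Op 5: merge R1<->R0 -> R1=(0,2,0,0) R0=(0,2,0,0)
Op 6: merge R1<->R0 -> R1=(0,2,0,0) R0=(0,2,0,0)
Op 7: inc R0 by 3 -> R0=(3,2,0,0) value=5

Answer: 0 0 0 7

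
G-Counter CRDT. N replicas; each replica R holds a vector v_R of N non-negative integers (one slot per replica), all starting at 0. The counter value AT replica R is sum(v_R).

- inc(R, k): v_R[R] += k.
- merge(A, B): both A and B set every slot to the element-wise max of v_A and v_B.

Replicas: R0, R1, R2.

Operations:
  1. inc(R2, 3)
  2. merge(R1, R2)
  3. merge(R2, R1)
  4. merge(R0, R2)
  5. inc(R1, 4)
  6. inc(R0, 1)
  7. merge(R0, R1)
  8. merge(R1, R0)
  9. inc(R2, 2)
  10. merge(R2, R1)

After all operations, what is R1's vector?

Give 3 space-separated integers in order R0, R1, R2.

Op 1: inc R2 by 3 -> R2=(0,0,3) value=3
Op 2: merge R1<->R2 -> R1=(0,0,3) R2=(0,0,3)
Op 3: merge R2<->R1 -> R2=(0,0,3) R1=(0,0,3)
Op 4: merge R0<->R2 -> R0=(0,0,3) R2=(0,0,3)
Op 5: inc R1 by 4 -> R1=(0,4,3) value=7
Op 6: inc R0 by 1 -> R0=(1,0,3) value=4
Op 7: merge R0<->R1 -> R0=(1,4,3) R1=(1,4,3)
Op 8: merge R1<->R0 -> R1=(1,4,3) R0=(1,4,3)
Op 9: inc R2 by 2 -> R2=(0,0,5) value=5
Op 10: merge R2<->R1 -> R2=(1,4,5) R1=(1,4,5)

Answer: 1 4 5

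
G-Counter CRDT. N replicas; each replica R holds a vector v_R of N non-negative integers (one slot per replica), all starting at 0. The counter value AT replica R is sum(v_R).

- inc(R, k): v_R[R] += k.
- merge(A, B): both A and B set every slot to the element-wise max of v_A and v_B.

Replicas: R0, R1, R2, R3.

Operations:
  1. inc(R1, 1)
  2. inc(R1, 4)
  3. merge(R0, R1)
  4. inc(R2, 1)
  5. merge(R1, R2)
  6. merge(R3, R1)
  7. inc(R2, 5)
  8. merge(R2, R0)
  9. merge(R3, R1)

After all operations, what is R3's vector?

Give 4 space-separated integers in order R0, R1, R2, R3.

Answer: 0 5 1 0

Derivation:
Op 1: inc R1 by 1 -> R1=(0,1,0,0) value=1
Op 2: inc R1 by 4 -> R1=(0,5,0,0) value=5
Op 3: merge R0<->R1 -> R0=(0,5,0,0) R1=(0,5,0,0)
Op 4: inc R2 by 1 -> R2=(0,0,1,0) value=1
Op 5: merge R1<->R2 -> R1=(0,5,1,0) R2=(0,5,1,0)
Op 6: merge R3<->R1 -> R3=(0,5,1,0) R1=(0,5,1,0)
Op 7: inc R2 by 5 -> R2=(0,5,6,0) value=11
Op 8: merge R2<->R0 -> R2=(0,5,6,0) R0=(0,5,6,0)
Op 9: merge R3<->R1 -> R3=(0,5,1,0) R1=(0,5,1,0)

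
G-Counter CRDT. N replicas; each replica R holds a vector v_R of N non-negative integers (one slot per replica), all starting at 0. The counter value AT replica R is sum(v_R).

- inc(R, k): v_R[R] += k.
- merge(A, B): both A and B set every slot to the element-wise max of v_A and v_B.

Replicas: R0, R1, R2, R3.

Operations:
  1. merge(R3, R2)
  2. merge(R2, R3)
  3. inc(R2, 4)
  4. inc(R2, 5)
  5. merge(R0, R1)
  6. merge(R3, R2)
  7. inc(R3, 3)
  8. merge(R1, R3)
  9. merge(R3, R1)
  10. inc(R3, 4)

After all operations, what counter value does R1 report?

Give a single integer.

Answer: 12

Derivation:
Op 1: merge R3<->R2 -> R3=(0,0,0,0) R2=(0,0,0,0)
Op 2: merge R2<->R3 -> R2=(0,0,0,0) R3=(0,0,0,0)
Op 3: inc R2 by 4 -> R2=(0,0,4,0) value=4
Op 4: inc R2 by 5 -> R2=(0,0,9,0) value=9
Op 5: merge R0<->R1 -> R0=(0,0,0,0) R1=(0,0,0,0)
Op 6: merge R3<->R2 -> R3=(0,0,9,0) R2=(0,0,9,0)
Op 7: inc R3 by 3 -> R3=(0,0,9,3) value=12
Op 8: merge R1<->R3 -> R1=(0,0,9,3) R3=(0,0,9,3)
Op 9: merge R3<->R1 -> R3=(0,0,9,3) R1=(0,0,9,3)
Op 10: inc R3 by 4 -> R3=(0,0,9,7) value=16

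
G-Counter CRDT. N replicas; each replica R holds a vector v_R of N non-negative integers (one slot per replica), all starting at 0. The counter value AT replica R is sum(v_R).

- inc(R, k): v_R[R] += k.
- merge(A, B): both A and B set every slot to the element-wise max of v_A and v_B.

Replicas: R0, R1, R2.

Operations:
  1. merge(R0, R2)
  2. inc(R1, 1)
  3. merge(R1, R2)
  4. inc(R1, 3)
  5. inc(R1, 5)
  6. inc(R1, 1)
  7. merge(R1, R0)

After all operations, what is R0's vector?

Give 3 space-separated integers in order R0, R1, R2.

Answer: 0 10 0

Derivation:
Op 1: merge R0<->R2 -> R0=(0,0,0) R2=(0,0,0)
Op 2: inc R1 by 1 -> R1=(0,1,0) value=1
Op 3: merge R1<->R2 -> R1=(0,1,0) R2=(0,1,0)
Op 4: inc R1 by 3 -> R1=(0,4,0) value=4
Op 5: inc R1 by 5 -> R1=(0,9,0) value=9
Op 6: inc R1 by 1 -> R1=(0,10,0) value=10
Op 7: merge R1<->R0 -> R1=(0,10,0) R0=(0,10,0)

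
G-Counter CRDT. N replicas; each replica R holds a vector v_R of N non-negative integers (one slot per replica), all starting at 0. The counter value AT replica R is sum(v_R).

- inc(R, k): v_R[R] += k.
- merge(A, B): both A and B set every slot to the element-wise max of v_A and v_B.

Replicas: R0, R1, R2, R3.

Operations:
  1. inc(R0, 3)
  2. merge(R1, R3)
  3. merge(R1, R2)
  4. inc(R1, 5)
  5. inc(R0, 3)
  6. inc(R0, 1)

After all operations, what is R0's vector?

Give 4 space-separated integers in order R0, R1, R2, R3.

Answer: 7 0 0 0

Derivation:
Op 1: inc R0 by 3 -> R0=(3,0,0,0) value=3
Op 2: merge R1<->R3 -> R1=(0,0,0,0) R3=(0,0,0,0)
Op 3: merge R1<->R2 -> R1=(0,0,0,0) R2=(0,0,0,0)
Op 4: inc R1 by 5 -> R1=(0,5,0,0) value=5
Op 5: inc R0 by 3 -> R0=(6,0,0,0) value=6
Op 6: inc R0 by 1 -> R0=(7,0,0,0) value=7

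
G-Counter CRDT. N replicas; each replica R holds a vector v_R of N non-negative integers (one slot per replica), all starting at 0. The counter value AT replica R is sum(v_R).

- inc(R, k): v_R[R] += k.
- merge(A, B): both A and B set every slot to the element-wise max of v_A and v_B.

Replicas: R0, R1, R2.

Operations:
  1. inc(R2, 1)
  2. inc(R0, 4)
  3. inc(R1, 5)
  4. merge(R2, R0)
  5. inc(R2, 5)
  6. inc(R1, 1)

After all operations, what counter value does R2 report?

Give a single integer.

Op 1: inc R2 by 1 -> R2=(0,0,1) value=1
Op 2: inc R0 by 4 -> R0=(4,0,0) value=4
Op 3: inc R1 by 5 -> R1=(0,5,0) value=5
Op 4: merge R2<->R0 -> R2=(4,0,1) R0=(4,0,1)
Op 5: inc R2 by 5 -> R2=(4,0,6) value=10
Op 6: inc R1 by 1 -> R1=(0,6,0) value=6

Answer: 10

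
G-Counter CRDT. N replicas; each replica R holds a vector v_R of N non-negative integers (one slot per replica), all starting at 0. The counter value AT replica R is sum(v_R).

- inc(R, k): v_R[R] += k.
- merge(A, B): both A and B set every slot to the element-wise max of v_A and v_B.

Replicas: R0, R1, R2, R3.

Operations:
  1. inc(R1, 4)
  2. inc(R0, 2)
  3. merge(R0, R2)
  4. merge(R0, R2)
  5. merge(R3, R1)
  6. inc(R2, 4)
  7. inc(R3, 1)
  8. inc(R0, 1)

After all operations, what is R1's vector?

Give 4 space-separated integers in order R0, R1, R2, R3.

Op 1: inc R1 by 4 -> R1=(0,4,0,0) value=4
Op 2: inc R0 by 2 -> R0=(2,0,0,0) value=2
Op 3: merge R0<->R2 -> R0=(2,0,0,0) R2=(2,0,0,0)
Op 4: merge R0<->R2 -> R0=(2,0,0,0) R2=(2,0,0,0)
Op 5: merge R3<->R1 -> R3=(0,4,0,0) R1=(0,4,0,0)
Op 6: inc R2 by 4 -> R2=(2,0,4,0) value=6
Op 7: inc R3 by 1 -> R3=(0,4,0,1) value=5
Op 8: inc R0 by 1 -> R0=(3,0,0,0) value=3

Answer: 0 4 0 0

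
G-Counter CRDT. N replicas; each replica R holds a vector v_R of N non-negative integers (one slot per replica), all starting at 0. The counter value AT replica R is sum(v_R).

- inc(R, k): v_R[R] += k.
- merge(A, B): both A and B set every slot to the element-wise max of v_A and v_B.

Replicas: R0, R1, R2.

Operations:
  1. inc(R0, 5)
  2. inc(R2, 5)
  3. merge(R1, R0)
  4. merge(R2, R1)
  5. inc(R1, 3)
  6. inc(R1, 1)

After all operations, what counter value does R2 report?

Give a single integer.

Answer: 10

Derivation:
Op 1: inc R0 by 5 -> R0=(5,0,0) value=5
Op 2: inc R2 by 5 -> R2=(0,0,5) value=5
Op 3: merge R1<->R0 -> R1=(5,0,0) R0=(5,0,0)
Op 4: merge R2<->R1 -> R2=(5,0,5) R1=(5,0,5)
Op 5: inc R1 by 3 -> R1=(5,3,5) value=13
Op 6: inc R1 by 1 -> R1=(5,4,5) value=14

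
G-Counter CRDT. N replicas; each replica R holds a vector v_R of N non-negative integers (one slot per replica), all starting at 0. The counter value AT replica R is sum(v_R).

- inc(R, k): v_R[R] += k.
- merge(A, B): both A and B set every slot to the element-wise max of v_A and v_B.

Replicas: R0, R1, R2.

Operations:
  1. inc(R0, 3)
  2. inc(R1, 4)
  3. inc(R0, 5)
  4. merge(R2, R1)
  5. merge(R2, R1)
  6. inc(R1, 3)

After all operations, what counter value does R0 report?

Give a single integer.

Answer: 8

Derivation:
Op 1: inc R0 by 3 -> R0=(3,0,0) value=3
Op 2: inc R1 by 4 -> R1=(0,4,0) value=4
Op 3: inc R0 by 5 -> R0=(8,0,0) value=8
Op 4: merge R2<->R1 -> R2=(0,4,0) R1=(0,4,0)
Op 5: merge R2<->R1 -> R2=(0,4,0) R1=(0,4,0)
Op 6: inc R1 by 3 -> R1=(0,7,0) value=7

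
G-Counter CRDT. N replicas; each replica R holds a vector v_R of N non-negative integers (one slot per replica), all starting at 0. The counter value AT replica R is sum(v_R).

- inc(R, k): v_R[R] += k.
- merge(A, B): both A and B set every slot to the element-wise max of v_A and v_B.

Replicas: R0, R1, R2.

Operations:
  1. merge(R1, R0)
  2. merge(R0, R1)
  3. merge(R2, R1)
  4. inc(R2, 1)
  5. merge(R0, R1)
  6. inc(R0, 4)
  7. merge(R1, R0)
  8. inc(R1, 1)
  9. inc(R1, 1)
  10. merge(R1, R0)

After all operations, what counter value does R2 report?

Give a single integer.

Op 1: merge R1<->R0 -> R1=(0,0,0) R0=(0,0,0)
Op 2: merge R0<->R1 -> R0=(0,0,0) R1=(0,0,0)
Op 3: merge R2<->R1 -> R2=(0,0,0) R1=(0,0,0)
Op 4: inc R2 by 1 -> R2=(0,0,1) value=1
Op 5: merge R0<->R1 -> R0=(0,0,0) R1=(0,0,0)
Op 6: inc R0 by 4 -> R0=(4,0,0) value=4
Op 7: merge R1<->R0 -> R1=(4,0,0) R0=(4,0,0)
Op 8: inc R1 by 1 -> R1=(4,1,0) value=5
Op 9: inc R1 by 1 -> R1=(4,2,0) value=6
Op 10: merge R1<->R0 -> R1=(4,2,0) R0=(4,2,0)

Answer: 1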